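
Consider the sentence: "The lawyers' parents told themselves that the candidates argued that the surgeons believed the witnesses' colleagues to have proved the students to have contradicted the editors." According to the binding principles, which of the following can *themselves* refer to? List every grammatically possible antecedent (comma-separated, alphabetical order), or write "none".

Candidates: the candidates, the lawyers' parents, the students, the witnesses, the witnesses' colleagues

*themselves* is a reflexive; Principle A requires it to be bound within its binding domain — the matrix clause.
— the candidates: subject of the clause headed by 'argued'; does not c-command the reflexive — cannot bind it (Principle A).
— the lawyers' parents: subject of the matrix clause; c-commands the reflexive within its binding domain — allowed (Principle A).
— the students: subject of the clause headed by 'contradicted'; does not c-command the reflexive — cannot bind it (Principle A).
— the witnesses: possessor inside the subject DP of the clause headed by 'proved'; does not c-command the reflexive — cannot bind it (Principle A).
— the witnesses' colleagues: subject of the clause headed by 'proved'; does not c-command the reflexive — cannot bind it (Principle A).

the lawyers' parents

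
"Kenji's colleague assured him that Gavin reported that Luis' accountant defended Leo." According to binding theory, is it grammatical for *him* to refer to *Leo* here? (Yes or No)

No

*Leo* is an R-expression; Principle C requires it to be free (not bound by any c-commanding expression).
— him: object of the matrix clause; the pronoun c-commands the R-expression — coreference blocked (Principle C).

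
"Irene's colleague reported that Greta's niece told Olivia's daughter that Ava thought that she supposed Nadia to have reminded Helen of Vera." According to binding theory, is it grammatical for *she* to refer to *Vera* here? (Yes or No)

No

*Vera* is an R-expression; Principle C requires it to be free (not bound by any c-commanding expression).
— she: subject of the clause headed by 'supposed'; the pronoun c-commands the R-expression — coreference blocked (Principle C).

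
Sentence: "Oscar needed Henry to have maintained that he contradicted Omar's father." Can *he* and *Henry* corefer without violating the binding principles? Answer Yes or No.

*Henry* is an R-expression; Principle C requires it to be free (not bound by any c-commanding expression).
— he: subject of the clause headed by 'contradicted'; the pronoun does not c-command the R-expression — coreference allowed.

Yes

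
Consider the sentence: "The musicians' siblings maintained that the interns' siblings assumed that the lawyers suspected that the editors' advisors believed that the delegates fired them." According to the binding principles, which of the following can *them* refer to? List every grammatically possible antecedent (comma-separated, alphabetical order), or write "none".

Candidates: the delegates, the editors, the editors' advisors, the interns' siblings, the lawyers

*them* is a pronoun; Principle B requires it to be free in its binding domain — the clause headed by 'fired'.
— the delegates: subject of the clause headed by 'fired'; c-commands the pronoun within its binding domain — blocked (Principle B).
— the editors: possessor inside the subject DP of the clause headed by 'believed'; does not c-command the pronoun — Principle B does not apply; allowed.
— the editors' advisors: subject of the clause headed by 'believed'; c-commands the pronoun but lies outside its binding domain — allowed.
— the interns' siblings: subject of the clause headed by 'assumed'; c-commands the pronoun but lies outside its binding domain — allowed.
— the lawyers: subject of the clause headed by 'suspected'; c-commands the pronoun but lies outside its binding domain — allowed.

the editors, the editors' advisors, the interns' siblings, the lawyers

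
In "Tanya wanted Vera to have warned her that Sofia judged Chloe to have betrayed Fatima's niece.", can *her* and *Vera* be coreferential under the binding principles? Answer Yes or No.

No

*Vera* is an R-expression; Principle C requires it to be free (not bound by any c-commanding expression).
— her: object of the clause headed by 'warned'; the R-expression locally c-commands the pronoun — coreference blocked (Principle B on the pronoun).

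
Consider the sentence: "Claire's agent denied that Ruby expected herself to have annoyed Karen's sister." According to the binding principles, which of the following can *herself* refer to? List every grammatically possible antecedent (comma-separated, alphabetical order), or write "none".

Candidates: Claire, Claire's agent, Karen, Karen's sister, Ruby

Ruby

*herself* is a reflexive; Principle A requires it to be bound within its binding domain — the clause headed by 'expected'.
— Claire: possessor inside the subject DP of the matrix clause; does not c-command the reflexive — cannot bind it (Principle A).
— Claire's agent: subject of the matrix clause; c-commands the reflexive but lies outside its binding domain — cannot bind it (Principle A).
— Karen: possessor inside the object DP of the clause headed by 'annoyed'; does not c-command the reflexive — cannot bind it (Principle A).
— Karen's sister: object of the clause headed by 'annoyed'; does not c-command the reflexive — cannot bind it (Principle A).
— Ruby: subject of the clause headed by 'expected'; c-commands the reflexive within its binding domain — allowed (Principle A).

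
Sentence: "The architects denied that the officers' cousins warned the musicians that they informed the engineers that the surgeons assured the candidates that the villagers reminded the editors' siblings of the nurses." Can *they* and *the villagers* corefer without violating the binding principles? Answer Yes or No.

No

*the villagers* is an R-expression; Principle C requires it to be free (not bound by any c-commanding expression).
— they: subject of the clause headed by 'informed'; the pronoun c-commands the R-expression — coreference blocked (Principle C).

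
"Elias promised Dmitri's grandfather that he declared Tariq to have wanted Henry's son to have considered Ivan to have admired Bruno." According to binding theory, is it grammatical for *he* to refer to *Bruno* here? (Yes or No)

*Bruno* is an R-expression; Principle C requires it to be free (not bound by any c-commanding expression).
— he: subject of the clause headed by 'declared'; the pronoun c-commands the R-expression — coreference blocked (Principle C).

No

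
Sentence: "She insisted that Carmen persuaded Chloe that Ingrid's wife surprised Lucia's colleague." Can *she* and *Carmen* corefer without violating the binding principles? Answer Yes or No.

No

*Carmen* is an R-expression; Principle C requires it to be free (not bound by any c-commanding expression).
— she: subject of the matrix clause; the pronoun c-commands the R-expression — coreference blocked (Principle C).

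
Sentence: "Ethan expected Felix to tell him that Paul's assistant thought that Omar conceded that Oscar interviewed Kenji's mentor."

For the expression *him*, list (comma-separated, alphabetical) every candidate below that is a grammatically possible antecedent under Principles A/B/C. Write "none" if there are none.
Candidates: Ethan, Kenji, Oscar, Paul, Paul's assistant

*him* is a pronoun; Principle B requires it to be free in its binding domain — the clause headed by 'tell'.
— Ethan: subject of the matrix clause; c-commands the pronoun but lies outside its binding domain — allowed.
— Kenji: possessor inside the object DP of the clause headed by 'interviewed'; is c-commanded by the pronoun; coreference would bind this R-expression — blocked (Principle C).
— Oscar: subject of the clause headed by 'interviewed'; is c-commanded by the pronoun; coreference would bind this R-expression — blocked (Principle C).
— Paul: possessor inside the subject DP of the clause headed by 'thought'; is c-commanded by the pronoun; coreference would bind this R-expression — blocked (Principle C).
— Paul's assistant: subject of the clause headed by 'thought'; is c-commanded by the pronoun; coreference would bind this R-expression — blocked (Principle C).

Ethan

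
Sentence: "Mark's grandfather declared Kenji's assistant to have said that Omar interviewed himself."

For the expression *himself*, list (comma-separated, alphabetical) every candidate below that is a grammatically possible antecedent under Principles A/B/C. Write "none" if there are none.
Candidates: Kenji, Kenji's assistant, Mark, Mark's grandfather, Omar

Omar

*himself* is a reflexive; Principle A requires it to be bound within its binding domain — the clause headed by 'interviewed'.
— Kenji: possessor inside the subject DP of the clause headed by 'said'; does not c-command the reflexive — cannot bind it (Principle A).
— Kenji's assistant: subject of the clause headed by 'said'; c-commands the reflexive but lies outside its binding domain — cannot bind it (Principle A).
— Mark: possessor inside the subject DP of the matrix clause; does not c-command the reflexive — cannot bind it (Principle A).
— Mark's grandfather: subject of the matrix clause; c-commands the reflexive but lies outside its binding domain — cannot bind it (Principle A).
— Omar: subject of the clause headed by 'interviewed'; c-commands the reflexive within its binding domain — allowed (Principle A).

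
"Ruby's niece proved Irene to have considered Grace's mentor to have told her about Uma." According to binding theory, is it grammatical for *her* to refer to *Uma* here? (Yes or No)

No

*Uma* is an R-expression; Principle C requires it to be free (not bound by any c-commanding expression).
— her: object of the clause headed by 'told'; the pronoun c-commands the R-expression — coreference blocked (Principle C).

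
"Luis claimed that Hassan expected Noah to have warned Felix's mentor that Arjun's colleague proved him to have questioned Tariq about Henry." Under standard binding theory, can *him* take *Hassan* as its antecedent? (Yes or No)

Yes

*him* is a pronoun; Principle B requires it to be free in its binding domain — the clause headed by 'proved'.
— Hassan: subject of the clause headed by 'expected'; c-commands the pronoun but lies outside its binding domain — allowed.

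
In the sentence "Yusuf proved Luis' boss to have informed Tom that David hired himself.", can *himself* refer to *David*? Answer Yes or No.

*himself* is a reflexive; Principle A requires it to be bound within its binding domain — the clause headed by 'hired'.
— David: subject of the clause headed by 'hired'; c-commands the reflexive within its binding domain — allowed (Principle A).

Yes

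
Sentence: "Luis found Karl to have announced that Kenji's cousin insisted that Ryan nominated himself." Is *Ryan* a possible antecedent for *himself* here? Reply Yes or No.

*himself* is a reflexive; Principle A requires it to be bound within its binding domain — the clause headed by 'nominated'.
— Ryan: subject of the clause headed by 'nominated'; c-commands the reflexive within its binding domain — allowed (Principle A).

Yes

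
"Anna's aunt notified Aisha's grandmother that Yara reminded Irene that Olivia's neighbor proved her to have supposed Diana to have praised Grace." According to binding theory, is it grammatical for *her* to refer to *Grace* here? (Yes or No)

*Grace* is an R-expression; Principle C requires it to be free (not bound by any c-commanding expression).
— her: subject of the clause headed by 'supposed'; the pronoun c-commands the R-expression — coreference blocked (Principle C).

No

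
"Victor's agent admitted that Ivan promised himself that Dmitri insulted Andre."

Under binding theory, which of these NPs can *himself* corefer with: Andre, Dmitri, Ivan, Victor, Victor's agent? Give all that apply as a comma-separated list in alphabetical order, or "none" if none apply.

Ivan

*himself* is a reflexive; Principle A requires it to be bound within its binding domain — the clause headed by 'promised'.
— Andre: object of the clause headed by 'insulted'; does not c-command the reflexive — cannot bind it (Principle A).
— Dmitri: subject of the clause headed by 'insulted'; does not c-command the reflexive — cannot bind it (Principle A).
— Ivan: subject of the clause headed by 'promised'; c-commands the reflexive within its binding domain — allowed (Principle A).
— Victor: possessor inside the subject DP of the matrix clause; does not c-command the reflexive — cannot bind it (Principle A).
— Victor's agent: subject of the matrix clause; c-commands the reflexive but lies outside its binding domain — cannot bind it (Principle A).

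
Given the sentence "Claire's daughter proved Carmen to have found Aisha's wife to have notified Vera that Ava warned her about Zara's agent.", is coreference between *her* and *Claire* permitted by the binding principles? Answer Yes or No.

Yes

*her* is a pronoun; Principle B requires it to be free in its binding domain — the clause headed by 'warned'.
— Claire: possessor inside the subject DP of the matrix clause; does not c-command the pronoun — Principle B does not apply; allowed.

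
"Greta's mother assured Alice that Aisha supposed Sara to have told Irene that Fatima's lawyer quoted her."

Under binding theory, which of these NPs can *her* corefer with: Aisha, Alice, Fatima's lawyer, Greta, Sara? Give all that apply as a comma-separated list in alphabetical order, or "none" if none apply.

*her* is a pronoun; Principle B requires it to be free in its binding domain — the clause headed by 'quoted'.
— Aisha: subject of the clause headed by 'supposed'; c-commands the pronoun but lies outside its binding domain — allowed.
— Alice: object of the matrix clause; c-commands the pronoun but lies outside its binding domain — allowed.
— Fatima's lawyer: subject of the clause headed by 'quoted'; c-commands the pronoun within its binding domain — blocked (Principle B).
— Greta: possessor inside the subject DP of the matrix clause; does not c-command the pronoun — Principle B does not apply; allowed.
— Sara: subject of the clause headed by 'told'; c-commands the pronoun but lies outside its binding domain — allowed.

Aisha, Alice, Greta, Sara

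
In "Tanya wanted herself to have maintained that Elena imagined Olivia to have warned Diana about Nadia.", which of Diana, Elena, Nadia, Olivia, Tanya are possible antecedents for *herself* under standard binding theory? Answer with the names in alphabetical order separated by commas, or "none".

Tanya

*herself* is a reflexive; Principle A requires it to be bound within its binding domain — the matrix clause.
— Diana: object of the clause headed by 'warned'; does not c-command the reflexive — cannot bind it (Principle A).
— Elena: subject of the clause headed by 'imagined'; does not c-command the reflexive — cannot bind it (Principle A).
— Nadia: second object of the clause headed by 'warned'; does not c-command the reflexive — cannot bind it (Principle A).
— Olivia: subject of the clause headed by 'warned'; does not c-command the reflexive — cannot bind it (Principle A).
— Tanya: subject of the matrix clause; c-commands the reflexive within its binding domain — allowed (Principle A).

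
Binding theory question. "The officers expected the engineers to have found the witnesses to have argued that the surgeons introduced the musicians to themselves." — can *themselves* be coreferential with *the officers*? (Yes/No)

*themselves* is a reflexive; Principle A requires it to be bound within its binding domain — the clause headed by 'introduced'.
— the officers: subject of the matrix clause; c-commands the reflexive but lies outside its binding domain — cannot bind it (Principle A).

No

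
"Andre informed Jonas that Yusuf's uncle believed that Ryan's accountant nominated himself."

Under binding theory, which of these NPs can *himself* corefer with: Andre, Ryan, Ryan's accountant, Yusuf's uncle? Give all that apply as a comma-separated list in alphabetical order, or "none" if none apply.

Ryan's accountant

*himself* is a reflexive; Principle A requires it to be bound within its binding domain — the clause headed by 'nominated'.
— Andre: subject of the matrix clause; c-commands the reflexive but lies outside its binding domain — cannot bind it (Principle A).
— Ryan: possessor inside the subject DP of the clause headed by 'nominated'; does not c-command the reflexive — cannot bind it (Principle A).
— Ryan's accountant: subject of the clause headed by 'nominated'; c-commands the reflexive within its binding domain — allowed (Principle A).
— Yusuf's uncle: subject of the clause headed by 'believed'; c-commands the reflexive but lies outside its binding domain — cannot bind it (Principle A).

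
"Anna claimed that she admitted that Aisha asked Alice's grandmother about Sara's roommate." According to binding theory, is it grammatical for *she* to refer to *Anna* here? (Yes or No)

Yes

*Anna* is an R-expression; Principle C requires it to be free (not bound by any c-commanding expression).
— she: subject of the clause headed by 'admitted'; the pronoun does not c-command the R-expression — coreference allowed.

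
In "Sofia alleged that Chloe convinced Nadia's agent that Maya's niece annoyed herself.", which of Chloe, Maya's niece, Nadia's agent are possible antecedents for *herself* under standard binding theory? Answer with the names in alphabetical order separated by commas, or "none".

Maya's niece

*herself* is a reflexive; Principle A requires it to be bound within its binding domain — the clause headed by 'annoyed'.
— Chloe: subject of the clause headed by 'convinced'; c-commands the reflexive but lies outside its binding domain — cannot bind it (Principle A).
— Maya's niece: subject of the clause headed by 'annoyed'; c-commands the reflexive within its binding domain — allowed (Principle A).
— Nadia's agent: object of the clause headed by 'convinced'; c-commands the reflexive but lies outside its binding domain — cannot bind it (Principle A).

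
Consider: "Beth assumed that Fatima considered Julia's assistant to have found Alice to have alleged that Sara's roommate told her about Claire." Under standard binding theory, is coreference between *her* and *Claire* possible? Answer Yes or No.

No

*Claire* is an R-expression; Principle C requires it to be free (not bound by any c-commanding expression).
— her: object of the clause headed by 'told'; the pronoun c-commands the R-expression — coreference blocked (Principle C).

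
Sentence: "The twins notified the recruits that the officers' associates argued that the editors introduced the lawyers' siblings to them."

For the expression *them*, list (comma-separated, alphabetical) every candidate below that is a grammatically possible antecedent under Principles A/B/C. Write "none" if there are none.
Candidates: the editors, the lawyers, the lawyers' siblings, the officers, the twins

the lawyers, the officers, the twins

*them* is a pronoun; Principle B requires it to be free in its binding domain — the clause headed by 'introduced'.
— the editors: subject of the clause headed by 'introduced'; c-commands the pronoun within its binding domain — blocked (Principle B).
— the lawyers: possessor inside the object DP of the clause headed by 'introduced'; does not c-command the pronoun — Principle B does not apply; allowed.
— the lawyers' siblings: object of the clause headed by 'introduced'; c-commands the pronoun within its binding domain — blocked (Principle B).
— the officers: possessor inside the subject DP of the clause headed by 'argued'; does not c-command the pronoun — Principle B does not apply; allowed.
— the twins: subject of the matrix clause; c-commands the pronoun but lies outside its binding domain — allowed.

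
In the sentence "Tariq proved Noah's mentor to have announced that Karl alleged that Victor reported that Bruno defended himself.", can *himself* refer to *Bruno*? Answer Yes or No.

Yes

*himself* is a reflexive; Principle A requires it to be bound within its binding domain — the clause headed by 'defended'.
— Bruno: subject of the clause headed by 'defended'; c-commands the reflexive within its binding domain — allowed (Principle A).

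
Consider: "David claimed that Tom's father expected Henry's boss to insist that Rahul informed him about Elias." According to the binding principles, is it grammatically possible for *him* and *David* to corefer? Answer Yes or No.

Yes

*him* is a pronoun; Principle B requires it to be free in its binding domain — the clause headed by 'informed'.
— David: subject of the matrix clause; c-commands the pronoun but lies outside its binding domain — allowed.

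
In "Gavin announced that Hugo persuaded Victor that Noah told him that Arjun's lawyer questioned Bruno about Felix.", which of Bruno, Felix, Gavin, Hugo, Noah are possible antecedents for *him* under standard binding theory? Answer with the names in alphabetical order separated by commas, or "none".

*him* is a pronoun; Principle B requires it to be free in its binding domain — the clause headed by 'told'.
— Bruno: object of the clause headed by 'questioned'; is c-commanded by the pronoun; coreference would bind this R-expression — blocked (Principle C).
— Felix: second object of the clause headed by 'questioned'; is c-commanded by the pronoun; coreference would bind this R-expression — blocked (Principle C).
— Gavin: subject of the matrix clause; c-commands the pronoun but lies outside its binding domain — allowed.
— Hugo: subject of the clause headed by 'persuaded'; c-commands the pronoun but lies outside its binding domain — allowed.
— Noah: subject of the clause headed by 'told'; c-commands the pronoun within its binding domain — blocked (Principle B).

Gavin, Hugo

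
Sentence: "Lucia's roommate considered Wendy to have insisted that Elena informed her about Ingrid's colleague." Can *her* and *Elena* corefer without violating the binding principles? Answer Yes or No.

No

*Elena* is an R-expression; Principle C requires it to be free (not bound by any c-commanding expression).
— her: object of the clause headed by 'informed'; the R-expression locally c-commands the pronoun — coreference blocked (Principle B on the pronoun).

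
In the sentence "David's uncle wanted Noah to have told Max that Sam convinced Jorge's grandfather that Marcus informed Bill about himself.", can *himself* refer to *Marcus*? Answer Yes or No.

Yes

*himself* is a reflexive; Principle A requires it to be bound within its binding domain — the clause headed by 'informed'.
— Marcus: subject of the clause headed by 'informed'; c-commands the reflexive within its binding domain — allowed (Principle A).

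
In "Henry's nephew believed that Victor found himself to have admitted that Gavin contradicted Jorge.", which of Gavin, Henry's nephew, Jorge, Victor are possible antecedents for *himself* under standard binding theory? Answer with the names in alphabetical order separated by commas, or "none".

*himself* is a reflexive; Principle A requires it to be bound within its binding domain — the clause headed by 'found'.
— Gavin: subject of the clause headed by 'contradicted'; does not c-command the reflexive — cannot bind it (Principle A).
— Henry's nephew: subject of the matrix clause; c-commands the reflexive but lies outside its binding domain — cannot bind it (Principle A).
— Jorge: object of the clause headed by 'contradicted'; does not c-command the reflexive — cannot bind it (Principle A).
— Victor: subject of the clause headed by 'found'; c-commands the reflexive within its binding domain — allowed (Principle A).

Victor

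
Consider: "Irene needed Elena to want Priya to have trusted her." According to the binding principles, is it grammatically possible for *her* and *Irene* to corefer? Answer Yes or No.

*her* is a pronoun; Principle B requires it to be free in its binding domain — the clause headed by 'trusted'.
— Irene: subject of the matrix clause; c-commands the pronoun but lies outside its binding domain — allowed.

Yes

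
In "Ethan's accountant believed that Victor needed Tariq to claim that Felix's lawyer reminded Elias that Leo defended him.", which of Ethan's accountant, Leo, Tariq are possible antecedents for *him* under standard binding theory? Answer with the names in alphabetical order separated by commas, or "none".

*him* is a pronoun; Principle B requires it to be free in its binding domain — the clause headed by 'defended'.
— Ethan's accountant: subject of the matrix clause; c-commands the pronoun but lies outside its binding domain — allowed.
— Leo: subject of the clause headed by 'defended'; c-commands the pronoun within its binding domain — blocked (Principle B).
— Tariq: subject of the clause headed by 'claim'; c-commands the pronoun but lies outside its binding domain — allowed.

Ethan's accountant, Tariq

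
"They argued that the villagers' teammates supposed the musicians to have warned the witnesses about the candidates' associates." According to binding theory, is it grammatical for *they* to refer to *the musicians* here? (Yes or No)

No

*the musicians* is an R-expression; Principle C requires it to be free (not bound by any c-commanding expression).
— they: subject of the matrix clause; the pronoun c-commands the R-expression — coreference blocked (Principle C).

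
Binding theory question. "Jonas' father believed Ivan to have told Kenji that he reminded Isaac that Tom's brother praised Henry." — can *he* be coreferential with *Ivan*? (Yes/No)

Yes

*he* is a pronoun; Principle B requires it to be free in its binding domain — the clause headed by 'reminded'.
— Ivan: subject of the clause headed by 'told'; c-commands the pronoun but lies outside its binding domain — allowed.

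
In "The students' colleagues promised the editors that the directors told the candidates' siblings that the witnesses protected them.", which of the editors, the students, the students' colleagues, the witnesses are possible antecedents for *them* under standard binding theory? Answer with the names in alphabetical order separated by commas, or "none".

the editors, the students, the students' colleagues

*them* is a pronoun; Principle B requires it to be free in its binding domain — the clause headed by 'protected'.
— the editors: object of the matrix clause; c-commands the pronoun but lies outside its binding domain — allowed.
— the students: possessor inside the subject DP of the matrix clause; does not c-command the pronoun — Principle B does not apply; allowed.
— the students' colleagues: subject of the matrix clause; c-commands the pronoun but lies outside its binding domain — allowed.
— the witnesses: subject of the clause headed by 'protected'; c-commands the pronoun within its binding domain — blocked (Principle B).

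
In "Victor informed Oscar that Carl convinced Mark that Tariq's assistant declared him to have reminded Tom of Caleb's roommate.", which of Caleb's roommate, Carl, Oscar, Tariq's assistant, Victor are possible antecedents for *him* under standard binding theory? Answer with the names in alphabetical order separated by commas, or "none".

Carl, Oscar, Victor

*him* is a pronoun; Principle B requires it to be free in its binding domain — the clause headed by 'declared'.
— Caleb's roommate: second object of the clause headed by 'reminded'; is c-commanded by the pronoun; coreference would bind this R-expression — blocked (Principle C).
— Carl: subject of the clause headed by 'convinced'; c-commands the pronoun but lies outside its binding domain — allowed.
— Oscar: object of the matrix clause; c-commands the pronoun but lies outside its binding domain — allowed.
— Tariq's assistant: subject of the clause headed by 'declared'; c-commands the pronoun within its binding domain — blocked (Principle B).
— Victor: subject of the matrix clause; c-commands the pronoun but lies outside its binding domain — allowed.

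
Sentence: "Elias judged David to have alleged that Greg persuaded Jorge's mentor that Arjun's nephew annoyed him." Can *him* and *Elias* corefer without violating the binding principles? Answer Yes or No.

*Elias* is an R-expression; Principle C requires it to be free (not bound by any c-commanding expression).
— him: object of the clause headed by 'annoyed'; the pronoun does not c-command the R-expression — coreference allowed.

Yes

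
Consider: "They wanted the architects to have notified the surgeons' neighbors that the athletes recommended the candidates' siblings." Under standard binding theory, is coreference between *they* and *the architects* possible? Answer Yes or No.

No

*the architects* is an R-expression; Principle C requires it to be free (not bound by any c-commanding expression).
— they: subject of the matrix clause; the pronoun c-commands the R-expression — coreference blocked (Principle C).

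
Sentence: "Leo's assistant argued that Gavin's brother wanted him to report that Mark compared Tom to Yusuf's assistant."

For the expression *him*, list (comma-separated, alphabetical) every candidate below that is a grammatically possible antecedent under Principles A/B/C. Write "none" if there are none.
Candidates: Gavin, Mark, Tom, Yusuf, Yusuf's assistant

Gavin

*him* is a pronoun; Principle B requires it to be free in its binding domain — the clause headed by 'wanted'.
— Gavin: possessor inside the subject DP of the clause headed by 'wanted'; does not c-command the pronoun — Principle B does not apply; allowed.
— Mark: subject of the clause headed by 'compared'; is c-commanded by the pronoun; coreference would bind this R-expression — blocked (Principle C).
— Tom: object of the clause headed by 'compared'; is c-commanded by the pronoun; coreference would bind this R-expression — blocked (Principle C).
— Yusuf: possessor inside the second object DP of the clause headed by 'compared'; is c-commanded by the pronoun; coreference would bind this R-expression — blocked (Principle C).
— Yusuf's assistant: second object of the clause headed by 'compared'; is c-commanded by the pronoun; coreference would bind this R-expression — blocked (Principle C).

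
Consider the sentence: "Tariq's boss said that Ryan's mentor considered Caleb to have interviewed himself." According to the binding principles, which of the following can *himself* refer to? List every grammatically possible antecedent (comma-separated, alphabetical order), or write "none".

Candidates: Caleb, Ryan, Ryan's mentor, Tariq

*himself* is a reflexive; Principle A requires it to be bound within its binding domain — the clause headed by 'interviewed'.
— Caleb: subject of the clause headed by 'interviewed'; c-commands the reflexive within its binding domain — allowed (Principle A).
— Ryan: possessor inside the subject DP of the clause headed by 'considered'; does not c-command the reflexive — cannot bind it (Principle A).
— Ryan's mentor: subject of the clause headed by 'considered'; c-commands the reflexive but lies outside its binding domain — cannot bind it (Principle A).
— Tariq: possessor inside the subject DP of the matrix clause; does not c-command the reflexive — cannot bind it (Principle A).

Caleb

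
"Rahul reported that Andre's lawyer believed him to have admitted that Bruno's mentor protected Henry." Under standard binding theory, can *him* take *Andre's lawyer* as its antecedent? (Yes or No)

No

*him* is a pronoun; Principle B requires it to be free in its binding domain — the clause headed by 'believed'.
— Andre's lawyer: subject of the clause headed by 'believed'; c-commands the pronoun within its binding domain — blocked (Principle B).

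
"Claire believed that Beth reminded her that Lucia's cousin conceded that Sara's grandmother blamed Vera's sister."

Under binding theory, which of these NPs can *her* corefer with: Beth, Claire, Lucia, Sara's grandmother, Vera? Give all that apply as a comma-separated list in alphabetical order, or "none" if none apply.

*her* is a pronoun; Principle B requires it to be free in its binding domain — the clause headed by 'reminded'.
— Beth: subject of the clause headed by 'reminded'; c-commands the pronoun within its binding domain — blocked (Principle B).
— Claire: subject of the matrix clause; c-commands the pronoun but lies outside its binding domain — allowed.
— Lucia: possessor inside the subject DP of the clause headed by 'conceded'; is c-commanded by the pronoun; coreference would bind this R-expression — blocked (Principle C).
— Sara's grandmother: subject of the clause headed by 'blamed'; is c-commanded by the pronoun; coreference would bind this R-expression — blocked (Principle C).
— Vera: possessor inside the object DP of the clause headed by 'blamed'; is c-commanded by the pronoun; coreference would bind this R-expression — blocked (Principle C).

Claire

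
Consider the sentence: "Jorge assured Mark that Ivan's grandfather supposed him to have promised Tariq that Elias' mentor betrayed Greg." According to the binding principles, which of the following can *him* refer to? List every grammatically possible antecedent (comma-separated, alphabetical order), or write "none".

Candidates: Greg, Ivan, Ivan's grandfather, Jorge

Ivan, Jorge

*him* is a pronoun; Principle B requires it to be free in its binding domain — the clause headed by 'supposed'.
— Greg: object of the clause headed by 'betrayed'; is c-commanded by the pronoun; coreference would bind this R-expression — blocked (Principle C).
— Ivan: possessor inside the subject DP of the clause headed by 'supposed'; does not c-command the pronoun — Principle B does not apply; allowed.
— Ivan's grandfather: subject of the clause headed by 'supposed'; c-commands the pronoun within its binding domain — blocked (Principle B).
— Jorge: subject of the matrix clause; c-commands the pronoun but lies outside its binding domain — allowed.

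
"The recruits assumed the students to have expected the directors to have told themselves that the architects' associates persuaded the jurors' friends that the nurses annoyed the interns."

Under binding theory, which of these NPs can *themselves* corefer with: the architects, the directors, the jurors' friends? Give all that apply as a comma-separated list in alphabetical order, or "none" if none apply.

the directors

*themselves* is a reflexive; Principle A requires it to be bound within its binding domain — the clause headed by 'told'.
— the architects: possessor inside the subject DP of the clause headed by 'persuaded'; does not c-command the reflexive — cannot bind it (Principle A).
— the directors: subject of the clause headed by 'told'; c-commands the reflexive within its binding domain — allowed (Principle A).
— the jurors' friends: object of the clause headed by 'persuaded'; does not c-command the reflexive — cannot bind it (Principle A).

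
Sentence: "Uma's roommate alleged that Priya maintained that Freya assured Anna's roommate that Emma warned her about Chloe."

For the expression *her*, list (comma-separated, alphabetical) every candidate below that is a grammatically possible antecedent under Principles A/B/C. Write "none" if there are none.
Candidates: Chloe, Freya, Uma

Freya, Uma

*her* is a pronoun; Principle B requires it to be free in its binding domain — the clause headed by 'warned'.
— Chloe: second object of the clause headed by 'warned'; is c-commanded by the pronoun; coreference would bind this R-expression — blocked (Principle C).
— Freya: subject of the clause headed by 'assured'; c-commands the pronoun but lies outside its binding domain — allowed.
— Uma: possessor inside the subject DP of the matrix clause; does not c-command the pronoun — Principle B does not apply; allowed.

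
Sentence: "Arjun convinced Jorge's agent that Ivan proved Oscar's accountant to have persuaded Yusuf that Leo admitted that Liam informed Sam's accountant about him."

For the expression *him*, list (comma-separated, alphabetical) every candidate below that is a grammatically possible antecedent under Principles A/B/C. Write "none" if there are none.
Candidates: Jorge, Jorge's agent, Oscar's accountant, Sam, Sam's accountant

*him* is a pronoun; Principle B requires it to be free in its binding domain — the clause headed by 'informed'.
— Jorge: possessor inside the object DP of the matrix clause; does not c-command the pronoun — Principle B does not apply; allowed.
— Jorge's agent: object of the matrix clause; c-commands the pronoun but lies outside its binding domain — allowed.
— Oscar's accountant: subject of the clause headed by 'persuaded'; c-commands the pronoun but lies outside its binding domain — allowed.
— Sam: possessor inside the object DP of the clause headed by 'informed'; does not c-command the pronoun — Principle B does not apply; allowed.
— Sam's accountant: object of the clause headed by 'informed'; c-commands the pronoun within its binding domain — blocked (Principle B).

Jorge, Jorge's agent, Oscar's accountant, Sam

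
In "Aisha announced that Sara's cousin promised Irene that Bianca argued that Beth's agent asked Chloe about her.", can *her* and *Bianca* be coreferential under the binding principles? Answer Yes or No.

Yes

*Bianca* is an R-expression; Principle C requires it to be free (not bound by any c-commanding expression).
— her: second object of the clause headed by 'asked'; the pronoun does not c-command the R-expression — coreference allowed.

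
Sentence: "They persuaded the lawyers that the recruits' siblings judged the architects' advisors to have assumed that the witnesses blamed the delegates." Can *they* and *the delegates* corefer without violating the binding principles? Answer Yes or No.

*the delegates* is an R-expression; Principle C requires it to be free (not bound by any c-commanding expression).
— they: subject of the matrix clause; the pronoun c-commands the R-expression — coreference blocked (Principle C).

No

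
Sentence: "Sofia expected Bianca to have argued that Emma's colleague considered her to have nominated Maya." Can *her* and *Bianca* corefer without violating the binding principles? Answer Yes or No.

*Bianca* is an R-expression; Principle C requires it to be free (not bound by any c-commanding expression).
— her: subject of the clause headed by 'nominated'; the pronoun does not c-command the R-expression — coreference allowed.

Yes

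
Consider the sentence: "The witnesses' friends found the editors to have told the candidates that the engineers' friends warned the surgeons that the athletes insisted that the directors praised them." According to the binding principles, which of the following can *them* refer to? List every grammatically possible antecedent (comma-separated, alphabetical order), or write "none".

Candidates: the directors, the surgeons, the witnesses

the surgeons, the witnesses

*them* is a pronoun; Principle B requires it to be free in its binding domain — the clause headed by 'praised'.
— the directors: subject of the clause headed by 'praised'; c-commands the pronoun within its binding domain — blocked (Principle B).
— the surgeons: object of the clause headed by 'warned'; c-commands the pronoun but lies outside its binding domain — allowed.
— the witnesses: possessor inside the subject DP of the matrix clause; does not c-command the pronoun — Principle B does not apply; allowed.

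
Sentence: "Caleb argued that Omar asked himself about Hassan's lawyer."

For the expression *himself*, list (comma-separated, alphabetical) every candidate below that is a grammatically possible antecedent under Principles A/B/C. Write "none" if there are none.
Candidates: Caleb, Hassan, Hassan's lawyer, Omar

Omar

*himself* is a reflexive; Principle A requires it to be bound within its binding domain — the clause headed by 'asked'.
— Caleb: subject of the matrix clause; c-commands the reflexive but lies outside its binding domain — cannot bind it (Principle A).
— Hassan: possessor inside the second object DP of the clause headed by 'asked'; does not c-command the reflexive — cannot bind it (Principle A).
— Hassan's lawyer: second object of the clause headed by 'asked'; does not c-command the reflexive — cannot bind it (Principle A).
— Omar: subject of the clause headed by 'asked'; c-commands the reflexive within its binding domain — allowed (Principle A).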